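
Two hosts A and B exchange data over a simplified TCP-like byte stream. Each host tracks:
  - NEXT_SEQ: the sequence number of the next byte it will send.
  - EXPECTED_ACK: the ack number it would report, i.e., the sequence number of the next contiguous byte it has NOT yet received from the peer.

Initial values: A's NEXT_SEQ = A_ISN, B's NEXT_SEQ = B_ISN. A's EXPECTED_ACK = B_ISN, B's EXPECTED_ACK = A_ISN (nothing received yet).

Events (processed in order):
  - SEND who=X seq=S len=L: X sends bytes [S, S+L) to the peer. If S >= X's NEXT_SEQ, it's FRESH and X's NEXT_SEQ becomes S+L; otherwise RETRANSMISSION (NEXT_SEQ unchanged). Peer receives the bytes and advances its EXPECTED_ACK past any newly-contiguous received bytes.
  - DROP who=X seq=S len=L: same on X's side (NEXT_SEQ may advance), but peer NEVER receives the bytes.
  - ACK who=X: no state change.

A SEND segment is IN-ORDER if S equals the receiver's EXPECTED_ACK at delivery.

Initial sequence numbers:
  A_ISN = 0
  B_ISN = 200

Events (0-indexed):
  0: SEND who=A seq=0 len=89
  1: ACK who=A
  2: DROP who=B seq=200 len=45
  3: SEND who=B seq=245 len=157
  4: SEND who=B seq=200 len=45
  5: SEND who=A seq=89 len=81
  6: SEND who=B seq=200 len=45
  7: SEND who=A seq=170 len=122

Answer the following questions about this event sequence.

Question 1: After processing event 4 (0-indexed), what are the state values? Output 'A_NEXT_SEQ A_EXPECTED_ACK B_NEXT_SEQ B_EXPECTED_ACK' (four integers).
After event 0: A_seq=89 A_ack=200 B_seq=200 B_ack=89
After event 1: A_seq=89 A_ack=200 B_seq=200 B_ack=89
After event 2: A_seq=89 A_ack=200 B_seq=245 B_ack=89
After event 3: A_seq=89 A_ack=200 B_seq=402 B_ack=89
After event 4: A_seq=89 A_ack=402 B_seq=402 B_ack=89

89 402 402 89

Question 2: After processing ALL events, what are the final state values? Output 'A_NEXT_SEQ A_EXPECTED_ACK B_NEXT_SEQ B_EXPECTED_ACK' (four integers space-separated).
After event 0: A_seq=89 A_ack=200 B_seq=200 B_ack=89
After event 1: A_seq=89 A_ack=200 B_seq=200 B_ack=89
After event 2: A_seq=89 A_ack=200 B_seq=245 B_ack=89
After event 3: A_seq=89 A_ack=200 B_seq=402 B_ack=89
After event 4: A_seq=89 A_ack=402 B_seq=402 B_ack=89
After event 5: A_seq=170 A_ack=402 B_seq=402 B_ack=170
After event 6: A_seq=170 A_ack=402 B_seq=402 B_ack=170
After event 7: A_seq=292 A_ack=402 B_seq=402 B_ack=292

Answer: 292 402 402 292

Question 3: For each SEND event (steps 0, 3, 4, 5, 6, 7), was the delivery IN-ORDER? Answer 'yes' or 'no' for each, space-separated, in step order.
Answer: yes no yes yes no yes

Derivation:
Step 0: SEND seq=0 -> in-order
Step 3: SEND seq=245 -> out-of-order
Step 4: SEND seq=200 -> in-order
Step 5: SEND seq=89 -> in-order
Step 6: SEND seq=200 -> out-of-order
Step 7: SEND seq=170 -> in-order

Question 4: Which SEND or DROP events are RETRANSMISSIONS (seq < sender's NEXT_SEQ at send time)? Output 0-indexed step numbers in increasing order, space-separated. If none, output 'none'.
Step 0: SEND seq=0 -> fresh
Step 2: DROP seq=200 -> fresh
Step 3: SEND seq=245 -> fresh
Step 4: SEND seq=200 -> retransmit
Step 5: SEND seq=89 -> fresh
Step 6: SEND seq=200 -> retransmit
Step 7: SEND seq=170 -> fresh

Answer: 4 6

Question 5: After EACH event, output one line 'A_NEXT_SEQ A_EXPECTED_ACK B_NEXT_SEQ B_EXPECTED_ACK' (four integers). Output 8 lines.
89 200 200 89
89 200 200 89
89 200 245 89
89 200 402 89
89 402 402 89
170 402 402 170
170 402 402 170
292 402 402 292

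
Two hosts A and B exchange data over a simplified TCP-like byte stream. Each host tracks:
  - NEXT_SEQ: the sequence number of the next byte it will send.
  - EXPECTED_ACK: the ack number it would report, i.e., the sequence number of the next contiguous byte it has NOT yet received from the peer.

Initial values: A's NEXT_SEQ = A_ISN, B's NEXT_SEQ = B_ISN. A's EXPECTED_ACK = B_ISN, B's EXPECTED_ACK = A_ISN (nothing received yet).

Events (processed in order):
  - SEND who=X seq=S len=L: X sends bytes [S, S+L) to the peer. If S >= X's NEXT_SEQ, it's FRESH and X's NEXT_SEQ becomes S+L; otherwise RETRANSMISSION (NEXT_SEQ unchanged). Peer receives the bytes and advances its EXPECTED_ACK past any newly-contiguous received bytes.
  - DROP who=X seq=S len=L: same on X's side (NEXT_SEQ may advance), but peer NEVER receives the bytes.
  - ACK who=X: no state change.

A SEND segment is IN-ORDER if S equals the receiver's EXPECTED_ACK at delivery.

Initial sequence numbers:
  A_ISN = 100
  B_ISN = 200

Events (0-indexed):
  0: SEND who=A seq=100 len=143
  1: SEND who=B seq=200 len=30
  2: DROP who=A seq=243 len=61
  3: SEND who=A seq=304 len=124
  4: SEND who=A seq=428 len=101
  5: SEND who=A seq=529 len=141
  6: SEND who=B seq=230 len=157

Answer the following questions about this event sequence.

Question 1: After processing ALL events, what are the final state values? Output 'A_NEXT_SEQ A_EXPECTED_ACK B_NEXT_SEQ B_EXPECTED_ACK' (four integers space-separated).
After event 0: A_seq=243 A_ack=200 B_seq=200 B_ack=243
After event 1: A_seq=243 A_ack=230 B_seq=230 B_ack=243
After event 2: A_seq=304 A_ack=230 B_seq=230 B_ack=243
After event 3: A_seq=428 A_ack=230 B_seq=230 B_ack=243
After event 4: A_seq=529 A_ack=230 B_seq=230 B_ack=243
After event 5: A_seq=670 A_ack=230 B_seq=230 B_ack=243
After event 6: A_seq=670 A_ack=387 B_seq=387 B_ack=243

Answer: 670 387 387 243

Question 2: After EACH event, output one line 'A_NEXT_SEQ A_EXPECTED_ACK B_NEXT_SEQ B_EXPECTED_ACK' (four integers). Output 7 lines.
243 200 200 243
243 230 230 243
304 230 230 243
428 230 230 243
529 230 230 243
670 230 230 243
670 387 387 243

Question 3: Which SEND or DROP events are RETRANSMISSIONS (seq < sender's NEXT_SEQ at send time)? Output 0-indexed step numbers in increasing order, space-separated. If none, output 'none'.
Answer: none

Derivation:
Step 0: SEND seq=100 -> fresh
Step 1: SEND seq=200 -> fresh
Step 2: DROP seq=243 -> fresh
Step 3: SEND seq=304 -> fresh
Step 4: SEND seq=428 -> fresh
Step 5: SEND seq=529 -> fresh
Step 6: SEND seq=230 -> fresh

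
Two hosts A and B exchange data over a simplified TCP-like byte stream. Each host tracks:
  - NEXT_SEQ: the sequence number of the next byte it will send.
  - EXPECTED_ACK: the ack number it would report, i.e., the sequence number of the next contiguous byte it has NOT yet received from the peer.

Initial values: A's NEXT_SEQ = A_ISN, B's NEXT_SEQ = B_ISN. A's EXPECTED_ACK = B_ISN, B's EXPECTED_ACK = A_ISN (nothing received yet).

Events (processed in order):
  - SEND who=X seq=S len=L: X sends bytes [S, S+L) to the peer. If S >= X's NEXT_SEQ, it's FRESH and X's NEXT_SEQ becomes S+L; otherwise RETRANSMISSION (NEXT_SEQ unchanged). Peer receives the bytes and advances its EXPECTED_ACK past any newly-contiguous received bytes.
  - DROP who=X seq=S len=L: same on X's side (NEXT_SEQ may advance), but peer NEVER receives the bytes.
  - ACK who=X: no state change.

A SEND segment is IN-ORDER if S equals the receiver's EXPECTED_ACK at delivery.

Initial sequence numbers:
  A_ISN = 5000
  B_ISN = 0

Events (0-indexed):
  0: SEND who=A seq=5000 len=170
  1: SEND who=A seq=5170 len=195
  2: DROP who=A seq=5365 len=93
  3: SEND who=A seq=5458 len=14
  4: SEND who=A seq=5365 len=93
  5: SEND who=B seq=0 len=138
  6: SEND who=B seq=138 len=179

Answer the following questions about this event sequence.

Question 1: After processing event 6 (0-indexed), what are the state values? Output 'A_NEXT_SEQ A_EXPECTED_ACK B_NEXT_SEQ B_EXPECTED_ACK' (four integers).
After event 0: A_seq=5170 A_ack=0 B_seq=0 B_ack=5170
After event 1: A_seq=5365 A_ack=0 B_seq=0 B_ack=5365
After event 2: A_seq=5458 A_ack=0 B_seq=0 B_ack=5365
After event 3: A_seq=5472 A_ack=0 B_seq=0 B_ack=5365
After event 4: A_seq=5472 A_ack=0 B_seq=0 B_ack=5472
After event 5: A_seq=5472 A_ack=138 B_seq=138 B_ack=5472
After event 6: A_seq=5472 A_ack=317 B_seq=317 B_ack=5472

5472 317 317 5472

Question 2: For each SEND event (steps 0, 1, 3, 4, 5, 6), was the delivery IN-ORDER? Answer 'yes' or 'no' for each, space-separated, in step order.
Step 0: SEND seq=5000 -> in-order
Step 1: SEND seq=5170 -> in-order
Step 3: SEND seq=5458 -> out-of-order
Step 4: SEND seq=5365 -> in-order
Step 5: SEND seq=0 -> in-order
Step 6: SEND seq=138 -> in-order

Answer: yes yes no yes yes yes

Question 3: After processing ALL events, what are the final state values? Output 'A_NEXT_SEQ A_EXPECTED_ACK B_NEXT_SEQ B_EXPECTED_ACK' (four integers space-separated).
Answer: 5472 317 317 5472

Derivation:
After event 0: A_seq=5170 A_ack=0 B_seq=0 B_ack=5170
After event 1: A_seq=5365 A_ack=0 B_seq=0 B_ack=5365
After event 2: A_seq=5458 A_ack=0 B_seq=0 B_ack=5365
After event 3: A_seq=5472 A_ack=0 B_seq=0 B_ack=5365
After event 4: A_seq=5472 A_ack=0 B_seq=0 B_ack=5472
After event 5: A_seq=5472 A_ack=138 B_seq=138 B_ack=5472
After event 6: A_seq=5472 A_ack=317 B_seq=317 B_ack=5472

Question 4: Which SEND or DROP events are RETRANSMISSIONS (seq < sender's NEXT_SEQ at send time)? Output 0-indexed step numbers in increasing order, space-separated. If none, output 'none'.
Step 0: SEND seq=5000 -> fresh
Step 1: SEND seq=5170 -> fresh
Step 2: DROP seq=5365 -> fresh
Step 3: SEND seq=5458 -> fresh
Step 4: SEND seq=5365 -> retransmit
Step 5: SEND seq=0 -> fresh
Step 6: SEND seq=138 -> fresh

Answer: 4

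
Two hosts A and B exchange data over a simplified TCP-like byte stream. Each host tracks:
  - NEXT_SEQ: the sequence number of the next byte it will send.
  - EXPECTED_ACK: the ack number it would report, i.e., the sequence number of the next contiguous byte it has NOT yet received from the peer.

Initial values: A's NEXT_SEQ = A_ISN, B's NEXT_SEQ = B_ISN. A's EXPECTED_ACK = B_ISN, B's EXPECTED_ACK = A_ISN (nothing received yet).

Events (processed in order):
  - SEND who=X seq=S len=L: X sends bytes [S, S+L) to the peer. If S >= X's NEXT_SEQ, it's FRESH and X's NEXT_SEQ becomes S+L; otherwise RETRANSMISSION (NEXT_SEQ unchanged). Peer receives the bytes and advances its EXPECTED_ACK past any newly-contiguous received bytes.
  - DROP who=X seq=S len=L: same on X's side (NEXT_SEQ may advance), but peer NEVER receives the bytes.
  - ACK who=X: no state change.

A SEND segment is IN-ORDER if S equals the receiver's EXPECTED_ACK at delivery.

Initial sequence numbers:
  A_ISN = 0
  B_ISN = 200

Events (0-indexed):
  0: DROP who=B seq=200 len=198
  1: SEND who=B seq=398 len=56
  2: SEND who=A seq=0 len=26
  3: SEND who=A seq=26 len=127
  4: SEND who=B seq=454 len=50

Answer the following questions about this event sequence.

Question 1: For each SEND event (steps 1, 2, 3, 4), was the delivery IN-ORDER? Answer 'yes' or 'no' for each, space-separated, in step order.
Answer: no yes yes no

Derivation:
Step 1: SEND seq=398 -> out-of-order
Step 2: SEND seq=0 -> in-order
Step 3: SEND seq=26 -> in-order
Step 4: SEND seq=454 -> out-of-order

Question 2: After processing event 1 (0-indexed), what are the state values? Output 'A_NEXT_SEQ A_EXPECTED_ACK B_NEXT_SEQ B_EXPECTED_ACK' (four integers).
After event 0: A_seq=0 A_ack=200 B_seq=398 B_ack=0
After event 1: A_seq=0 A_ack=200 B_seq=454 B_ack=0

0 200 454 0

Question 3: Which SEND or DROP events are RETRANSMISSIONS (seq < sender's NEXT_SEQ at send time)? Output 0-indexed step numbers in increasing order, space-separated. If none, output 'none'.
Answer: none

Derivation:
Step 0: DROP seq=200 -> fresh
Step 1: SEND seq=398 -> fresh
Step 2: SEND seq=0 -> fresh
Step 3: SEND seq=26 -> fresh
Step 4: SEND seq=454 -> fresh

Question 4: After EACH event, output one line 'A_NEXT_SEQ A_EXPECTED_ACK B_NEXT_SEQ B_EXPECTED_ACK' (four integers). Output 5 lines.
0 200 398 0
0 200 454 0
26 200 454 26
153 200 454 153
153 200 504 153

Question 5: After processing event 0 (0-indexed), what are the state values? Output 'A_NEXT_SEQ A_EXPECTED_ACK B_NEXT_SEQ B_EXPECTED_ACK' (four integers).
After event 0: A_seq=0 A_ack=200 B_seq=398 B_ack=0

0 200 398 0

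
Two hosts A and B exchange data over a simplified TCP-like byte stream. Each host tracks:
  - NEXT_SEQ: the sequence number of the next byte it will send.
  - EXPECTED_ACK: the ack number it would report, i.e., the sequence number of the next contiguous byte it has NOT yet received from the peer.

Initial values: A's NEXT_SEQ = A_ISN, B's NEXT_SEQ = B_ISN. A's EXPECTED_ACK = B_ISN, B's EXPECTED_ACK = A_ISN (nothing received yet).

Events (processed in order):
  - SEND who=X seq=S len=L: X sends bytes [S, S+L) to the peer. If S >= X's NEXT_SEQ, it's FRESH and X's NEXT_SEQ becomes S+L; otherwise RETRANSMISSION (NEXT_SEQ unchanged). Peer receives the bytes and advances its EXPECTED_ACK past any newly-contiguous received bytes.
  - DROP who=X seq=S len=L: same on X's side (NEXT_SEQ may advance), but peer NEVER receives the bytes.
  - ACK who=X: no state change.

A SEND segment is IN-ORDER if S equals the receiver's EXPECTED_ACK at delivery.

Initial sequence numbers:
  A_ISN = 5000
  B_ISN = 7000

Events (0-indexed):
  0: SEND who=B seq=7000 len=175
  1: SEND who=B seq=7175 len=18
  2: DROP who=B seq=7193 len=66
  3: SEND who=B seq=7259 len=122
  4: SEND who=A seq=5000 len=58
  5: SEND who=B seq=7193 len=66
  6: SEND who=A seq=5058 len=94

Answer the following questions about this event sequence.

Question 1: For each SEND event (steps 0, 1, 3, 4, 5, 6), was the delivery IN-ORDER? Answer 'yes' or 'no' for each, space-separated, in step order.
Step 0: SEND seq=7000 -> in-order
Step 1: SEND seq=7175 -> in-order
Step 3: SEND seq=7259 -> out-of-order
Step 4: SEND seq=5000 -> in-order
Step 5: SEND seq=7193 -> in-order
Step 6: SEND seq=5058 -> in-order

Answer: yes yes no yes yes yes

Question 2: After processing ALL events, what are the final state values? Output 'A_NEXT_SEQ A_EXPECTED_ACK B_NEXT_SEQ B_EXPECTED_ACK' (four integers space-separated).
Answer: 5152 7381 7381 5152

Derivation:
After event 0: A_seq=5000 A_ack=7175 B_seq=7175 B_ack=5000
After event 1: A_seq=5000 A_ack=7193 B_seq=7193 B_ack=5000
After event 2: A_seq=5000 A_ack=7193 B_seq=7259 B_ack=5000
After event 3: A_seq=5000 A_ack=7193 B_seq=7381 B_ack=5000
After event 4: A_seq=5058 A_ack=7193 B_seq=7381 B_ack=5058
After event 5: A_seq=5058 A_ack=7381 B_seq=7381 B_ack=5058
After event 6: A_seq=5152 A_ack=7381 B_seq=7381 B_ack=5152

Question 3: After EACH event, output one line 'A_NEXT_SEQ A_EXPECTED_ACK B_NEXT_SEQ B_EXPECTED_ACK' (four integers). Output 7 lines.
5000 7175 7175 5000
5000 7193 7193 5000
5000 7193 7259 5000
5000 7193 7381 5000
5058 7193 7381 5058
5058 7381 7381 5058
5152 7381 7381 5152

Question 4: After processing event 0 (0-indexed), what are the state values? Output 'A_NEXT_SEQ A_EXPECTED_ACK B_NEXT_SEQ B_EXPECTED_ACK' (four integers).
After event 0: A_seq=5000 A_ack=7175 B_seq=7175 B_ack=5000

5000 7175 7175 5000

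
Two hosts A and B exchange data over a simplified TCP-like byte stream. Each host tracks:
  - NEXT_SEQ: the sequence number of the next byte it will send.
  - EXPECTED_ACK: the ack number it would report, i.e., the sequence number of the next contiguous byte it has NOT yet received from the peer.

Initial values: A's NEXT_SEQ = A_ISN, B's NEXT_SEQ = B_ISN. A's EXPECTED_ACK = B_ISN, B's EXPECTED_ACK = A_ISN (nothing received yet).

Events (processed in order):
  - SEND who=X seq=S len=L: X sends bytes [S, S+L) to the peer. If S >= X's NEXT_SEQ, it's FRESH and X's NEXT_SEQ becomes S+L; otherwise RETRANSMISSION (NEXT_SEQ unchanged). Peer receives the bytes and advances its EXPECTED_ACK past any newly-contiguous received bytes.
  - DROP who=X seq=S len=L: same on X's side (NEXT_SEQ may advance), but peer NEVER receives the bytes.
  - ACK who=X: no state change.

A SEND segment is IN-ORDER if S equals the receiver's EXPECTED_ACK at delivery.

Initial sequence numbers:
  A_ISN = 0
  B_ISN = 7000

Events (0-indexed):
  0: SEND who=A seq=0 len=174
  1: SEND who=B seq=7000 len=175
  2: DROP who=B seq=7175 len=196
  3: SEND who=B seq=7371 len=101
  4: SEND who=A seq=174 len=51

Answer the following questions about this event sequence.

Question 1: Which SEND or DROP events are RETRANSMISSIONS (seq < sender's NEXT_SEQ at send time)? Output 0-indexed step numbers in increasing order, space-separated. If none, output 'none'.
Answer: none

Derivation:
Step 0: SEND seq=0 -> fresh
Step 1: SEND seq=7000 -> fresh
Step 2: DROP seq=7175 -> fresh
Step 3: SEND seq=7371 -> fresh
Step 4: SEND seq=174 -> fresh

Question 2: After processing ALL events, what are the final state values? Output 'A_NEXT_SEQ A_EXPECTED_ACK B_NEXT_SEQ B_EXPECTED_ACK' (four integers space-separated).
After event 0: A_seq=174 A_ack=7000 B_seq=7000 B_ack=174
After event 1: A_seq=174 A_ack=7175 B_seq=7175 B_ack=174
After event 2: A_seq=174 A_ack=7175 B_seq=7371 B_ack=174
After event 3: A_seq=174 A_ack=7175 B_seq=7472 B_ack=174
After event 4: A_seq=225 A_ack=7175 B_seq=7472 B_ack=225

Answer: 225 7175 7472 225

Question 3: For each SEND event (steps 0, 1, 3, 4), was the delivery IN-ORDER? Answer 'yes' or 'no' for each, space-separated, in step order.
Step 0: SEND seq=0 -> in-order
Step 1: SEND seq=7000 -> in-order
Step 3: SEND seq=7371 -> out-of-order
Step 4: SEND seq=174 -> in-order

Answer: yes yes no yes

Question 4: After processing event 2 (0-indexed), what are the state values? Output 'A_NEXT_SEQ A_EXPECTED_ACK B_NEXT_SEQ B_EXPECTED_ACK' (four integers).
After event 0: A_seq=174 A_ack=7000 B_seq=7000 B_ack=174
After event 1: A_seq=174 A_ack=7175 B_seq=7175 B_ack=174
After event 2: A_seq=174 A_ack=7175 B_seq=7371 B_ack=174

174 7175 7371 174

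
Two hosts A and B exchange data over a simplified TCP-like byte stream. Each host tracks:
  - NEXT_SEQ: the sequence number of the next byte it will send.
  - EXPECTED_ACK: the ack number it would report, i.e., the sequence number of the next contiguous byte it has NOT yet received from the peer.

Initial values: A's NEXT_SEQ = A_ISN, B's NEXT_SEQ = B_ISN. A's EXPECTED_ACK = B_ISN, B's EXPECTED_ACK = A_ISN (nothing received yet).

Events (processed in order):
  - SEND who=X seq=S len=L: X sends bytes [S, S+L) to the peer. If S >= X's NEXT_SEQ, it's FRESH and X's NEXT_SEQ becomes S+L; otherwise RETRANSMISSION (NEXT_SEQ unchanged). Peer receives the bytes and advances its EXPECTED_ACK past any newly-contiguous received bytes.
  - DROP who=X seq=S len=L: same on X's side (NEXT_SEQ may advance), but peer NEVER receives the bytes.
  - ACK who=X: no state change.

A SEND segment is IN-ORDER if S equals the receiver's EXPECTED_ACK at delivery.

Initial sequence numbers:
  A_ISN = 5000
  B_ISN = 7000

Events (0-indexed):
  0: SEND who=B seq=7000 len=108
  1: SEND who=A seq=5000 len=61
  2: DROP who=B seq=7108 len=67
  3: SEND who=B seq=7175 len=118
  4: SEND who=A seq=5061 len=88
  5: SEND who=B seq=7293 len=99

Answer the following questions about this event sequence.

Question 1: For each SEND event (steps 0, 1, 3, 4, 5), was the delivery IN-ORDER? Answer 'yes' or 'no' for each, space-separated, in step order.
Step 0: SEND seq=7000 -> in-order
Step 1: SEND seq=5000 -> in-order
Step 3: SEND seq=7175 -> out-of-order
Step 4: SEND seq=5061 -> in-order
Step 5: SEND seq=7293 -> out-of-order

Answer: yes yes no yes no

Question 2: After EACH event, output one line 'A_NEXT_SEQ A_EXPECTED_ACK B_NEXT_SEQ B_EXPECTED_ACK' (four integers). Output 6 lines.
5000 7108 7108 5000
5061 7108 7108 5061
5061 7108 7175 5061
5061 7108 7293 5061
5149 7108 7293 5149
5149 7108 7392 5149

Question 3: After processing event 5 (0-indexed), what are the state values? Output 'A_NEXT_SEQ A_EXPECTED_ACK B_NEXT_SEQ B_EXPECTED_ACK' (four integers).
After event 0: A_seq=5000 A_ack=7108 B_seq=7108 B_ack=5000
After event 1: A_seq=5061 A_ack=7108 B_seq=7108 B_ack=5061
After event 2: A_seq=5061 A_ack=7108 B_seq=7175 B_ack=5061
After event 3: A_seq=5061 A_ack=7108 B_seq=7293 B_ack=5061
After event 4: A_seq=5149 A_ack=7108 B_seq=7293 B_ack=5149
After event 5: A_seq=5149 A_ack=7108 B_seq=7392 B_ack=5149

5149 7108 7392 5149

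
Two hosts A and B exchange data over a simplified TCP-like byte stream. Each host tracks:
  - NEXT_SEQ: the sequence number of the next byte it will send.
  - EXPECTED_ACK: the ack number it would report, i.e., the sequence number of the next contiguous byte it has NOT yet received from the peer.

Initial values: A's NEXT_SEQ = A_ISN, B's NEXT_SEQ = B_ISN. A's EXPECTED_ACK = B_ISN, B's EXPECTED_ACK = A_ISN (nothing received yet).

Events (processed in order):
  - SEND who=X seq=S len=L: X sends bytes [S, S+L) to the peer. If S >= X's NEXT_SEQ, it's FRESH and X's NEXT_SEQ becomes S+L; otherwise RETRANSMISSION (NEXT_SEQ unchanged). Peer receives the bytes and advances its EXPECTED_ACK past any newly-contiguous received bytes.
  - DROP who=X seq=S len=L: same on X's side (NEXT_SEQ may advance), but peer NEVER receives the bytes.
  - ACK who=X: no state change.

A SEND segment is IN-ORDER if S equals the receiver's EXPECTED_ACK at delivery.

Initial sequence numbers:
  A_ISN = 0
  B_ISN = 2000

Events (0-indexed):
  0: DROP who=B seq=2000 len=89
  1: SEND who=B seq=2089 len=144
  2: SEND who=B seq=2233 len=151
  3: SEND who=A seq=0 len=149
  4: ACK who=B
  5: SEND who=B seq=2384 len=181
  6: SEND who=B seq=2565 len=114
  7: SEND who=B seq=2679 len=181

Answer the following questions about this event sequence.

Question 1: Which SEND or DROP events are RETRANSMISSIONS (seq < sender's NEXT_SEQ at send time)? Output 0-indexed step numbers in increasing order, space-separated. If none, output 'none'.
Step 0: DROP seq=2000 -> fresh
Step 1: SEND seq=2089 -> fresh
Step 2: SEND seq=2233 -> fresh
Step 3: SEND seq=0 -> fresh
Step 5: SEND seq=2384 -> fresh
Step 6: SEND seq=2565 -> fresh
Step 7: SEND seq=2679 -> fresh

Answer: none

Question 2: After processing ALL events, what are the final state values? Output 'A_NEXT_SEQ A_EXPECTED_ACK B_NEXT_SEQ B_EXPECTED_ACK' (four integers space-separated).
Answer: 149 2000 2860 149

Derivation:
After event 0: A_seq=0 A_ack=2000 B_seq=2089 B_ack=0
After event 1: A_seq=0 A_ack=2000 B_seq=2233 B_ack=0
After event 2: A_seq=0 A_ack=2000 B_seq=2384 B_ack=0
After event 3: A_seq=149 A_ack=2000 B_seq=2384 B_ack=149
After event 4: A_seq=149 A_ack=2000 B_seq=2384 B_ack=149
After event 5: A_seq=149 A_ack=2000 B_seq=2565 B_ack=149
After event 6: A_seq=149 A_ack=2000 B_seq=2679 B_ack=149
After event 7: A_seq=149 A_ack=2000 B_seq=2860 B_ack=149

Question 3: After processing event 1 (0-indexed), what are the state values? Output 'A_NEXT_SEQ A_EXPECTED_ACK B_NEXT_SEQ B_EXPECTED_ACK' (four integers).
After event 0: A_seq=0 A_ack=2000 B_seq=2089 B_ack=0
After event 1: A_seq=0 A_ack=2000 B_seq=2233 B_ack=0

0 2000 2233 0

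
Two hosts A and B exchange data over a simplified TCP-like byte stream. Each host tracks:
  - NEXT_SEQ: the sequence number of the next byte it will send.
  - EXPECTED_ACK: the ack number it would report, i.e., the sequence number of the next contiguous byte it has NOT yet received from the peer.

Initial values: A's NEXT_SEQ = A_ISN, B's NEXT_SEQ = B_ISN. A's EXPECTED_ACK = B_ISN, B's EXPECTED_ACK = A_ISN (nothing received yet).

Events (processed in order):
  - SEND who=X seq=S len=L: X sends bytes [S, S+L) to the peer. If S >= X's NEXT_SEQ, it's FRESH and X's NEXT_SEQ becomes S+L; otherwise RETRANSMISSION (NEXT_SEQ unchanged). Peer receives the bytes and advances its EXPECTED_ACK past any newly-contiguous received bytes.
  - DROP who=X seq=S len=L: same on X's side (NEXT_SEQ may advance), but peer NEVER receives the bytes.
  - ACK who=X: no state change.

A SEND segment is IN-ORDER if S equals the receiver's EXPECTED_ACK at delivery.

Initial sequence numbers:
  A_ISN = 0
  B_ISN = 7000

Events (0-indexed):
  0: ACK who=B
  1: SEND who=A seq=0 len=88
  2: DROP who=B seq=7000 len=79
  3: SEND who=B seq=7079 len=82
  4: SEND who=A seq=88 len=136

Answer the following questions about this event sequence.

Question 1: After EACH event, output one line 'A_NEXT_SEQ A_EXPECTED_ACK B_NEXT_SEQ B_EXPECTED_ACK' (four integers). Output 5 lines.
0 7000 7000 0
88 7000 7000 88
88 7000 7079 88
88 7000 7161 88
224 7000 7161 224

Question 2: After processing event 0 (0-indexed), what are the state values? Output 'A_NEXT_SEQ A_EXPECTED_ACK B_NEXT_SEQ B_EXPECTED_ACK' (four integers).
After event 0: A_seq=0 A_ack=7000 B_seq=7000 B_ack=0

0 7000 7000 0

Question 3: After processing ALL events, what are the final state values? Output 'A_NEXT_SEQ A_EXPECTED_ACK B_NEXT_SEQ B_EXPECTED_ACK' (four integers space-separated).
Answer: 224 7000 7161 224

Derivation:
After event 0: A_seq=0 A_ack=7000 B_seq=7000 B_ack=0
After event 1: A_seq=88 A_ack=7000 B_seq=7000 B_ack=88
After event 2: A_seq=88 A_ack=7000 B_seq=7079 B_ack=88
After event 3: A_seq=88 A_ack=7000 B_seq=7161 B_ack=88
After event 4: A_seq=224 A_ack=7000 B_seq=7161 B_ack=224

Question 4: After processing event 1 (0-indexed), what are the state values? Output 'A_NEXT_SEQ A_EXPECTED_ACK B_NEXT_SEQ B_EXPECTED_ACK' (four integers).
After event 0: A_seq=0 A_ack=7000 B_seq=7000 B_ack=0
After event 1: A_seq=88 A_ack=7000 B_seq=7000 B_ack=88

88 7000 7000 88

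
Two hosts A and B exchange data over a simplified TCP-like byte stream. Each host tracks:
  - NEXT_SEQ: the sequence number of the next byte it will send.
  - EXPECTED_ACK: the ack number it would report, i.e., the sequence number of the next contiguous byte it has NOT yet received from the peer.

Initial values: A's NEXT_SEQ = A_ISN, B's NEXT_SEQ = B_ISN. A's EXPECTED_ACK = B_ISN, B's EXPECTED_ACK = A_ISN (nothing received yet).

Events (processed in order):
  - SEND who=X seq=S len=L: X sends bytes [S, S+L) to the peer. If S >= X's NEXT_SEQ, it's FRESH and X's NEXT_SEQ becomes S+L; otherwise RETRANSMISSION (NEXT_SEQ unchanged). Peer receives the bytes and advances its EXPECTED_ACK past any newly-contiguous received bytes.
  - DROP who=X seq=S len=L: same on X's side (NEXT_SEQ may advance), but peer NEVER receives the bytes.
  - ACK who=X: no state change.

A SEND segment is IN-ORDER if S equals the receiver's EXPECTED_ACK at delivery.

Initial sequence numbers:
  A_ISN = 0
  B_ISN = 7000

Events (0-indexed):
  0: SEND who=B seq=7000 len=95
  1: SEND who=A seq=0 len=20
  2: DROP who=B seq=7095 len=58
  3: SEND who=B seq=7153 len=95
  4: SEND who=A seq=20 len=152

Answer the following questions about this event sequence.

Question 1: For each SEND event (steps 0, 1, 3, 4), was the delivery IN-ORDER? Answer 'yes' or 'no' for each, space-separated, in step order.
Answer: yes yes no yes

Derivation:
Step 0: SEND seq=7000 -> in-order
Step 1: SEND seq=0 -> in-order
Step 3: SEND seq=7153 -> out-of-order
Step 4: SEND seq=20 -> in-order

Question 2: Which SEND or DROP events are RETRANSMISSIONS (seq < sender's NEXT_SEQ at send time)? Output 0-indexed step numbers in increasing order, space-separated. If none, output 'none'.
Answer: none

Derivation:
Step 0: SEND seq=7000 -> fresh
Step 1: SEND seq=0 -> fresh
Step 2: DROP seq=7095 -> fresh
Step 3: SEND seq=7153 -> fresh
Step 4: SEND seq=20 -> fresh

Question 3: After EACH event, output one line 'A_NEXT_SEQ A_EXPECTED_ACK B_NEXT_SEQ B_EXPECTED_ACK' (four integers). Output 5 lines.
0 7095 7095 0
20 7095 7095 20
20 7095 7153 20
20 7095 7248 20
172 7095 7248 172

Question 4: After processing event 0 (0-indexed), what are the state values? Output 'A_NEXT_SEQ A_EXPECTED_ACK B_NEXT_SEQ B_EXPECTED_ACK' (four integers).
After event 0: A_seq=0 A_ack=7095 B_seq=7095 B_ack=0

0 7095 7095 0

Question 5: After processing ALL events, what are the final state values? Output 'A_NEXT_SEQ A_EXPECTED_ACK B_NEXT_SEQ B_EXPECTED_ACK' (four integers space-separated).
Answer: 172 7095 7248 172

Derivation:
After event 0: A_seq=0 A_ack=7095 B_seq=7095 B_ack=0
After event 1: A_seq=20 A_ack=7095 B_seq=7095 B_ack=20
After event 2: A_seq=20 A_ack=7095 B_seq=7153 B_ack=20
After event 3: A_seq=20 A_ack=7095 B_seq=7248 B_ack=20
After event 4: A_seq=172 A_ack=7095 B_seq=7248 B_ack=172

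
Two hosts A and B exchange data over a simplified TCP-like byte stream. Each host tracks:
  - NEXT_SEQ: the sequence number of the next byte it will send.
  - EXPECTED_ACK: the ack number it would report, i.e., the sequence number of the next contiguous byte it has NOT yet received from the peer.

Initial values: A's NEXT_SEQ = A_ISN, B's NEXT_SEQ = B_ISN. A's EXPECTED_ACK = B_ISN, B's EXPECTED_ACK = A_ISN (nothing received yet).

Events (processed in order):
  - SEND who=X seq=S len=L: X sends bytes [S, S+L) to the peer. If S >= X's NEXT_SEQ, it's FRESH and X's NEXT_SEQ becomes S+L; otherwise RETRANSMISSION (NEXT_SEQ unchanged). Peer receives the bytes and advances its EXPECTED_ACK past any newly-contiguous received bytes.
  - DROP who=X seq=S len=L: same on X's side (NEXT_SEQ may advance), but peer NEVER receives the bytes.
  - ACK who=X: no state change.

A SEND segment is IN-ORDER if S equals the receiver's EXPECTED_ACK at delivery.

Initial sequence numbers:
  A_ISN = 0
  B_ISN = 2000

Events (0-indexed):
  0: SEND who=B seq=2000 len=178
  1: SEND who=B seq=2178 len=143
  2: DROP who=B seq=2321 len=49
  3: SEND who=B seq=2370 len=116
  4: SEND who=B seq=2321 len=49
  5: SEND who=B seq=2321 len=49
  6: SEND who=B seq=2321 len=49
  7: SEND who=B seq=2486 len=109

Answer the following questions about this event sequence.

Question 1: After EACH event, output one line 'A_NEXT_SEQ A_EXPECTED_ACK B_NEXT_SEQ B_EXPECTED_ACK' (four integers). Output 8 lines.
0 2178 2178 0
0 2321 2321 0
0 2321 2370 0
0 2321 2486 0
0 2486 2486 0
0 2486 2486 0
0 2486 2486 0
0 2595 2595 0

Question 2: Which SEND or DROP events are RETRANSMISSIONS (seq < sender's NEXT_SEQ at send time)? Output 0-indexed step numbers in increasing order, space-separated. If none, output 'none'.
Step 0: SEND seq=2000 -> fresh
Step 1: SEND seq=2178 -> fresh
Step 2: DROP seq=2321 -> fresh
Step 3: SEND seq=2370 -> fresh
Step 4: SEND seq=2321 -> retransmit
Step 5: SEND seq=2321 -> retransmit
Step 6: SEND seq=2321 -> retransmit
Step 7: SEND seq=2486 -> fresh

Answer: 4 5 6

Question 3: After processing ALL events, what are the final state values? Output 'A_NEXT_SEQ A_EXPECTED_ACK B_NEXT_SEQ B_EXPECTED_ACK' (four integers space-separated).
Answer: 0 2595 2595 0

Derivation:
After event 0: A_seq=0 A_ack=2178 B_seq=2178 B_ack=0
After event 1: A_seq=0 A_ack=2321 B_seq=2321 B_ack=0
After event 2: A_seq=0 A_ack=2321 B_seq=2370 B_ack=0
After event 3: A_seq=0 A_ack=2321 B_seq=2486 B_ack=0
After event 4: A_seq=0 A_ack=2486 B_seq=2486 B_ack=0
After event 5: A_seq=0 A_ack=2486 B_seq=2486 B_ack=0
After event 6: A_seq=0 A_ack=2486 B_seq=2486 B_ack=0
After event 7: A_seq=0 A_ack=2595 B_seq=2595 B_ack=0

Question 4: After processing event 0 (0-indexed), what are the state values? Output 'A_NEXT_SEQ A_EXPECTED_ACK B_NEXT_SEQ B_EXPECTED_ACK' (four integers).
After event 0: A_seq=0 A_ack=2178 B_seq=2178 B_ack=0

0 2178 2178 0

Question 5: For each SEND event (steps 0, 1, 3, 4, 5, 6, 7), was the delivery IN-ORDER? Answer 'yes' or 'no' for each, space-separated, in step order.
Answer: yes yes no yes no no yes

Derivation:
Step 0: SEND seq=2000 -> in-order
Step 1: SEND seq=2178 -> in-order
Step 3: SEND seq=2370 -> out-of-order
Step 4: SEND seq=2321 -> in-order
Step 5: SEND seq=2321 -> out-of-order
Step 6: SEND seq=2321 -> out-of-order
Step 7: SEND seq=2486 -> in-order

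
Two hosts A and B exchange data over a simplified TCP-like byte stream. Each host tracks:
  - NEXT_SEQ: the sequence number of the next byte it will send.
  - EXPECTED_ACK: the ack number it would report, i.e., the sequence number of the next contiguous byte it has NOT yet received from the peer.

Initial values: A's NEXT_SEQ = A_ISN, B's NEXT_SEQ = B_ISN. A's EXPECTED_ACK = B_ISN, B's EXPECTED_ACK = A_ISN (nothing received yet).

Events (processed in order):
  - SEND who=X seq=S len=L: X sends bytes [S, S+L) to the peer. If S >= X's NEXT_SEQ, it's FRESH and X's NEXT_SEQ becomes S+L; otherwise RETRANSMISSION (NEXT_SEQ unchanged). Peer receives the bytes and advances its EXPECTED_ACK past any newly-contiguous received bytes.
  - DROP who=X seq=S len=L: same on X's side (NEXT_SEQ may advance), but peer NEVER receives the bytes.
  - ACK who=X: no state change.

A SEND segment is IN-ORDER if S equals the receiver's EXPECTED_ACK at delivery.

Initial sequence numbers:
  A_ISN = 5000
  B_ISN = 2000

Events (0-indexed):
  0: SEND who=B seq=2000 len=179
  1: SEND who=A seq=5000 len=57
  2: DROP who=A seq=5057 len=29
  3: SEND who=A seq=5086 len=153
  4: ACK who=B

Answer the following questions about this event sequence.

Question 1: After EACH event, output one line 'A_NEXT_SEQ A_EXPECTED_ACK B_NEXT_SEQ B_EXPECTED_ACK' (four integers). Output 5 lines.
5000 2179 2179 5000
5057 2179 2179 5057
5086 2179 2179 5057
5239 2179 2179 5057
5239 2179 2179 5057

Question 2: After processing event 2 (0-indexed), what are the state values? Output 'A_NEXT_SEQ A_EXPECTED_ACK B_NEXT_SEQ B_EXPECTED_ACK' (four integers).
After event 0: A_seq=5000 A_ack=2179 B_seq=2179 B_ack=5000
After event 1: A_seq=5057 A_ack=2179 B_seq=2179 B_ack=5057
After event 2: A_seq=5086 A_ack=2179 B_seq=2179 B_ack=5057

5086 2179 2179 5057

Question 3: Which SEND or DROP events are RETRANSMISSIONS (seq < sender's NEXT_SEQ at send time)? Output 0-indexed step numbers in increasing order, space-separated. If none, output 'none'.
Answer: none

Derivation:
Step 0: SEND seq=2000 -> fresh
Step 1: SEND seq=5000 -> fresh
Step 2: DROP seq=5057 -> fresh
Step 3: SEND seq=5086 -> fresh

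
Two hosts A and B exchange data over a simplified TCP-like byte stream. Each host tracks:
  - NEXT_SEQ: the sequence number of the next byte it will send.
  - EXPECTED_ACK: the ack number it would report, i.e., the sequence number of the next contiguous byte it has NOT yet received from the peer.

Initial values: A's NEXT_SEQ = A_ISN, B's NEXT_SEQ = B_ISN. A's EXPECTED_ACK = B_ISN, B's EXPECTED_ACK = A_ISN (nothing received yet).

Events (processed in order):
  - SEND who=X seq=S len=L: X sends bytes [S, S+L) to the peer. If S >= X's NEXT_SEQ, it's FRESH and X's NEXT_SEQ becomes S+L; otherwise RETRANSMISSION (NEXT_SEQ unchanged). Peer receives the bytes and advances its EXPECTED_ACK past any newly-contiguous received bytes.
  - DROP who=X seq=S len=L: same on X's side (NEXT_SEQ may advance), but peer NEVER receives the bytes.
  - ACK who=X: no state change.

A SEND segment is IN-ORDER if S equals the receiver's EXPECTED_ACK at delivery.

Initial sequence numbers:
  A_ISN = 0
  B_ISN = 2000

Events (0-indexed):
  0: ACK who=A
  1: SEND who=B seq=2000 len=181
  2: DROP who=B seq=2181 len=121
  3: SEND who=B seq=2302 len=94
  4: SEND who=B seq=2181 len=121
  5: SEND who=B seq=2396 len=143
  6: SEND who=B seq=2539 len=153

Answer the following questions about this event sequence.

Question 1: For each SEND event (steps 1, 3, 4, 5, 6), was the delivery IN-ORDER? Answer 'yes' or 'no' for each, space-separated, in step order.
Step 1: SEND seq=2000 -> in-order
Step 3: SEND seq=2302 -> out-of-order
Step 4: SEND seq=2181 -> in-order
Step 5: SEND seq=2396 -> in-order
Step 6: SEND seq=2539 -> in-order

Answer: yes no yes yes yes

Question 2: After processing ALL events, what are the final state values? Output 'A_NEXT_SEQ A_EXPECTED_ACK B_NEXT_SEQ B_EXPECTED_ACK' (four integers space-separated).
Answer: 0 2692 2692 0

Derivation:
After event 0: A_seq=0 A_ack=2000 B_seq=2000 B_ack=0
After event 1: A_seq=0 A_ack=2181 B_seq=2181 B_ack=0
After event 2: A_seq=0 A_ack=2181 B_seq=2302 B_ack=0
After event 3: A_seq=0 A_ack=2181 B_seq=2396 B_ack=0
After event 4: A_seq=0 A_ack=2396 B_seq=2396 B_ack=0
After event 5: A_seq=0 A_ack=2539 B_seq=2539 B_ack=0
After event 6: A_seq=0 A_ack=2692 B_seq=2692 B_ack=0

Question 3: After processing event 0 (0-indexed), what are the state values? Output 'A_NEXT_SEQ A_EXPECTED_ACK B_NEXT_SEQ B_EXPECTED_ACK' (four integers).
After event 0: A_seq=0 A_ack=2000 B_seq=2000 B_ack=0

0 2000 2000 0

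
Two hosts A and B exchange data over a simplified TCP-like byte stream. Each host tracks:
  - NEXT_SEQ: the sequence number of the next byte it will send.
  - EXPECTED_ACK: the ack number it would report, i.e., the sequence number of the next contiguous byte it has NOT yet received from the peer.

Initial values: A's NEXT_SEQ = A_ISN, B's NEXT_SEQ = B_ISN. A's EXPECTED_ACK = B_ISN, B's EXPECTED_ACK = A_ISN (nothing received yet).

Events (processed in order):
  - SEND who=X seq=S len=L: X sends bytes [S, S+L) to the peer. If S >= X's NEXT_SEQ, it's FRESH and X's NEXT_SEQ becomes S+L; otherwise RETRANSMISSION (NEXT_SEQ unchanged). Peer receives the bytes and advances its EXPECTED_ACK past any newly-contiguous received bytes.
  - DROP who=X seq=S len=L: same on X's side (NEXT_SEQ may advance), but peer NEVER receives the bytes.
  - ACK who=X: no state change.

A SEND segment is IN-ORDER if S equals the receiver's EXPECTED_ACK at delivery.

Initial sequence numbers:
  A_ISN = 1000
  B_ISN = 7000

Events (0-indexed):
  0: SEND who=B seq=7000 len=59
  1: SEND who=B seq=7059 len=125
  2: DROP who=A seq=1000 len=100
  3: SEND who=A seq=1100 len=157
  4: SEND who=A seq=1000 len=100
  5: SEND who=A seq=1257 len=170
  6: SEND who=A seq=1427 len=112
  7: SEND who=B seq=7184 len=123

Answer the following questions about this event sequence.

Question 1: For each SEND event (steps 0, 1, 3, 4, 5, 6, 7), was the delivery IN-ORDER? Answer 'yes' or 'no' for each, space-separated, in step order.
Step 0: SEND seq=7000 -> in-order
Step 1: SEND seq=7059 -> in-order
Step 3: SEND seq=1100 -> out-of-order
Step 4: SEND seq=1000 -> in-order
Step 5: SEND seq=1257 -> in-order
Step 6: SEND seq=1427 -> in-order
Step 7: SEND seq=7184 -> in-order

Answer: yes yes no yes yes yes yes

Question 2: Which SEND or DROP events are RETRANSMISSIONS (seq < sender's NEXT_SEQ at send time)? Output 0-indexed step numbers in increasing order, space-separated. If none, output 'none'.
Step 0: SEND seq=7000 -> fresh
Step 1: SEND seq=7059 -> fresh
Step 2: DROP seq=1000 -> fresh
Step 3: SEND seq=1100 -> fresh
Step 4: SEND seq=1000 -> retransmit
Step 5: SEND seq=1257 -> fresh
Step 6: SEND seq=1427 -> fresh
Step 7: SEND seq=7184 -> fresh

Answer: 4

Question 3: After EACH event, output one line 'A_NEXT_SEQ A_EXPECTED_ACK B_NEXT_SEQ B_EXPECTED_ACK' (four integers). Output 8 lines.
1000 7059 7059 1000
1000 7184 7184 1000
1100 7184 7184 1000
1257 7184 7184 1000
1257 7184 7184 1257
1427 7184 7184 1427
1539 7184 7184 1539
1539 7307 7307 1539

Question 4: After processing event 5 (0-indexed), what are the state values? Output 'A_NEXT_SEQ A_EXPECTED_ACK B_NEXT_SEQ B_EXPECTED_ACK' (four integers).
After event 0: A_seq=1000 A_ack=7059 B_seq=7059 B_ack=1000
After event 1: A_seq=1000 A_ack=7184 B_seq=7184 B_ack=1000
After event 2: A_seq=1100 A_ack=7184 B_seq=7184 B_ack=1000
After event 3: A_seq=1257 A_ack=7184 B_seq=7184 B_ack=1000
After event 4: A_seq=1257 A_ack=7184 B_seq=7184 B_ack=1257
After event 5: A_seq=1427 A_ack=7184 B_seq=7184 B_ack=1427

1427 7184 7184 1427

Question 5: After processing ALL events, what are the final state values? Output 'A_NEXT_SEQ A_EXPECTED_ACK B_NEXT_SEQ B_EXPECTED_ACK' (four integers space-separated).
Answer: 1539 7307 7307 1539

Derivation:
After event 0: A_seq=1000 A_ack=7059 B_seq=7059 B_ack=1000
After event 1: A_seq=1000 A_ack=7184 B_seq=7184 B_ack=1000
After event 2: A_seq=1100 A_ack=7184 B_seq=7184 B_ack=1000
After event 3: A_seq=1257 A_ack=7184 B_seq=7184 B_ack=1000
After event 4: A_seq=1257 A_ack=7184 B_seq=7184 B_ack=1257
After event 5: A_seq=1427 A_ack=7184 B_seq=7184 B_ack=1427
After event 6: A_seq=1539 A_ack=7184 B_seq=7184 B_ack=1539
After event 7: A_seq=1539 A_ack=7307 B_seq=7307 B_ack=1539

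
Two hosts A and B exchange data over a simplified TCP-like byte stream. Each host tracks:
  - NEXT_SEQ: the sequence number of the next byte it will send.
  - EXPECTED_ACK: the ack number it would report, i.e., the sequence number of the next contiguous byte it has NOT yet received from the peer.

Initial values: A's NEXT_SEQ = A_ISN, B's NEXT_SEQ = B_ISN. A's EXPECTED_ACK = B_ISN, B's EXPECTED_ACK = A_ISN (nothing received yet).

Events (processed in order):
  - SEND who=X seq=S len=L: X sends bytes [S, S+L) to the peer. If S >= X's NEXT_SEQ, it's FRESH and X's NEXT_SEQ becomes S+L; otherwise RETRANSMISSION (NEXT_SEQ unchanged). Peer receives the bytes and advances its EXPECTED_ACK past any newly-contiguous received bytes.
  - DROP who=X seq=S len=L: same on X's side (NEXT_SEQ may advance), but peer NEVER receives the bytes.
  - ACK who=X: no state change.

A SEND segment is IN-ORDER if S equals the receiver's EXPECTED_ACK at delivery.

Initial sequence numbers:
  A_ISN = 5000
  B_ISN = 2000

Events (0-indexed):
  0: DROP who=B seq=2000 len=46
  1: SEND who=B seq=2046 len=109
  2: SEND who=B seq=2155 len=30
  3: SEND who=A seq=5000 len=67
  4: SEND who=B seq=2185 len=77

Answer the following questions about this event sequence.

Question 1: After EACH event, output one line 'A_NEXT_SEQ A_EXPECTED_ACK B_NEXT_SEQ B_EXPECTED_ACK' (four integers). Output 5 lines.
5000 2000 2046 5000
5000 2000 2155 5000
5000 2000 2185 5000
5067 2000 2185 5067
5067 2000 2262 5067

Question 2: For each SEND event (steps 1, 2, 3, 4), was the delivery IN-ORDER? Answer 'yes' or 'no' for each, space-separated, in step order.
Answer: no no yes no

Derivation:
Step 1: SEND seq=2046 -> out-of-order
Step 2: SEND seq=2155 -> out-of-order
Step 3: SEND seq=5000 -> in-order
Step 4: SEND seq=2185 -> out-of-order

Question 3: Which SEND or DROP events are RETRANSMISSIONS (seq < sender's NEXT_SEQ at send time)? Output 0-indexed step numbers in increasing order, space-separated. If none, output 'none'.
Answer: none

Derivation:
Step 0: DROP seq=2000 -> fresh
Step 1: SEND seq=2046 -> fresh
Step 2: SEND seq=2155 -> fresh
Step 3: SEND seq=5000 -> fresh
Step 4: SEND seq=2185 -> fresh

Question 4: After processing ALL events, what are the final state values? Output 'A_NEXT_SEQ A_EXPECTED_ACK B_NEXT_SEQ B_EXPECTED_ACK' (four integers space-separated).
After event 0: A_seq=5000 A_ack=2000 B_seq=2046 B_ack=5000
After event 1: A_seq=5000 A_ack=2000 B_seq=2155 B_ack=5000
After event 2: A_seq=5000 A_ack=2000 B_seq=2185 B_ack=5000
After event 3: A_seq=5067 A_ack=2000 B_seq=2185 B_ack=5067
After event 4: A_seq=5067 A_ack=2000 B_seq=2262 B_ack=5067

Answer: 5067 2000 2262 5067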